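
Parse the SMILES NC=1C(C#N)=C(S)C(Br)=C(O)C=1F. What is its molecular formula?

Walk through each heavy atom and fill implicit hydrogens from standard valence (C 4, N 3, O 2, S 2, halogen 1):
  atom 1: N, bond orders sum to 1 (valence 3) → 2 H
  atom 2: C, bond orders sum to 4 (valence 4) → 0 H
  atom 3: C, bond orders sum to 4 (valence 4) → 0 H
  atom 4: C, bond orders sum to 4 (valence 4) → 0 H
  atom 5: N, bond orders sum to 3 (valence 3) → 0 H
  atom 6: C, bond orders sum to 4 (valence 4) → 0 H
  atom 7: S, bond orders sum to 1 (valence 2) → 1 H
  atom 8: C, bond orders sum to 4 (valence 4) → 0 H
  atom 9: Br (halogen, monovalent) → 0 H
  atom 10: C, bond orders sum to 4 (valence 4) → 0 H
  atom 11: O, bond orders sum to 1 (valence 2) → 1 H
  atom 12: C, bond orders sum to 4 (valence 4) → 0 H
  atom 13: F (halogen, monovalent) → 0 H
Totals → C:7, H:4, Br:1, F:1, N:2, O:1, S:1.

C7H4BrFN2OS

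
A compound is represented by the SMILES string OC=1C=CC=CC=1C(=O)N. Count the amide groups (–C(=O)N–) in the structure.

The amide motif appears at heavy-atom position 8 in the SMILES.
Other groups present: 1 hydroxyl.
Amide count: 1.

1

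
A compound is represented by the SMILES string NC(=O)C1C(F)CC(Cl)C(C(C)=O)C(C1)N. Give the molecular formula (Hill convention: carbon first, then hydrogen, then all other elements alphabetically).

Walk through each heavy atom and fill implicit hydrogens from standard valence (C 4, N 3, O 2, S 2, halogen 1):
  atom 1: N, bond orders sum to 1 (valence 3) → 2 H
  atom 2: C, bond orders sum to 4 (valence 4) → 0 H
  atom 3: O, bond orders sum to 2 (valence 2) → 0 H
  atom 4: C, bond orders sum to 3 (valence 4) → 1 H
  atom 5: C, bond orders sum to 3 (valence 4) → 1 H
  atom 6: F (halogen, monovalent) → 0 H
  atom 7: C, bond orders sum to 2 (valence 4) → 2 H
  atom 8: C, bond orders sum to 3 (valence 4) → 1 H
  atom 9: Cl (halogen, monovalent) → 0 H
  atom 10: C, bond orders sum to 3 (valence 4) → 1 H
  atom 11: C, bond orders sum to 4 (valence 4) → 0 H
  atom 12: C, bond orders sum to 1 (valence 4) → 3 H
  atom 13: O, bond orders sum to 2 (valence 2) → 0 H
  atom 14: C, bond orders sum to 3 (valence 4) → 1 H
  atom 15: C, bond orders sum to 2 (valence 4) → 2 H
  atom 16: N, bond orders sum to 1 (valence 3) → 2 H
Totals → C:10, H:16, Cl:1, F:1, N:2, O:2.

C10H16ClFN2O2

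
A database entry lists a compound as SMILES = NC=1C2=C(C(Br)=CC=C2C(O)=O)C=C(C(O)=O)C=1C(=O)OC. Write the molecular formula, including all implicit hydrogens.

Walk through each heavy atom and fill implicit hydrogens from standard valence (C 4, N 3, O 2, S 2, halogen 1):
  atom 1: N, bond orders sum to 1 (valence 3) → 2 H
  atom 2: C, bond orders sum to 4 (valence 4) → 0 H
  atom 3: C, bond orders sum to 4 (valence 4) → 0 H
  atom 4: C, bond orders sum to 4 (valence 4) → 0 H
  atom 5: C, bond orders sum to 4 (valence 4) → 0 H
  atom 6: Br (halogen, monovalent) → 0 H
  atom 7: C, bond orders sum to 3 (valence 4) → 1 H
  atom 8: C, bond orders sum to 3 (valence 4) → 1 H
  atom 9: C, bond orders sum to 4 (valence 4) → 0 H
  atom 10: C, bond orders sum to 4 (valence 4) → 0 H
  atom 11: O, bond orders sum to 1 (valence 2) → 1 H
  atom 12: O, bond orders sum to 2 (valence 2) → 0 H
  atom 13: C, bond orders sum to 3 (valence 4) → 1 H
  atom 14: C, bond orders sum to 4 (valence 4) → 0 H
  atom 15: C, bond orders sum to 4 (valence 4) → 0 H
  atom 16: O, bond orders sum to 1 (valence 2) → 1 H
  atom 17: O, bond orders sum to 2 (valence 2) → 0 H
  atom 18: C, bond orders sum to 4 (valence 4) → 0 H
  atom 19: C, bond orders sum to 4 (valence 4) → 0 H
  atom 20: O, bond orders sum to 2 (valence 2) → 0 H
  atom 21: O, bond orders sum to 2 (valence 2) → 0 H
  atom 22: C, bond orders sum to 1 (valence 4) → 3 H
Totals → C:14, H:10, Br:1, N:1, O:6.

C14H10BrNO6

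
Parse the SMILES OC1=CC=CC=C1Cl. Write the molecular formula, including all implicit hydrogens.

C6H5ClO

Walk through each heavy atom and fill implicit hydrogens from standard valence (C 4, N 3, O 2, S 2, halogen 1):
  atom 1: O, bond orders sum to 1 (valence 2) → 1 H
  atom 2: C, bond orders sum to 4 (valence 4) → 0 H
  atom 3: C, bond orders sum to 3 (valence 4) → 1 H
  atom 4: C, bond orders sum to 3 (valence 4) → 1 H
  atom 5: C, bond orders sum to 3 (valence 4) → 1 H
  atom 6: C, bond orders sum to 3 (valence 4) → 1 H
  atom 7: C, bond orders sum to 4 (valence 4) → 0 H
  atom 8: Cl (halogen, monovalent) → 0 H
Totals → C:6, H:5, Cl:1, O:1.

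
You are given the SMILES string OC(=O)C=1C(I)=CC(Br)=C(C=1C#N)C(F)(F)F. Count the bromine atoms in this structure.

1

Scan the SMILES for Br atoms (remember two-letter symbols like Cl and Br are single atoms).
Bromine count: 1.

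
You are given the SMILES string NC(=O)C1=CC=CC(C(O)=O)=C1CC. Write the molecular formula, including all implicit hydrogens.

C10H11NO3

Walk through each heavy atom and fill implicit hydrogens from standard valence (C 4, N 3, O 2, S 2, halogen 1):
  atom 1: N, bond orders sum to 1 (valence 3) → 2 H
  atom 2: C, bond orders sum to 4 (valence 4) → 0 H
  atom 3: O, bond orders sum to 2 (valence 2) → 0 H
  atom 4: C, bond orders sum to 4 (valence 4) → 0 H
  atom 5: C, bond orders sum to 3 (valence 4) → 1 H
  atom 6: C, bond orders sum to 3 (valence 4) → 1 H
  atom 7: C, bond orders sum to 3 (valence 4) → 1 H
  atom 8: C, bond orders sum to 4 (valence 4) → 0 H
  atom 9: C, bond orders sum to 4 (valence 4) → 0 H
  atom 10: O, bond orders sum to 1 (valence 2) → 1 H
  atom 11: O, bond orders sum to 2 (valence 2) → 0 H
  atom 12: C, bond orders sum to 4 (valence 4) → 0 H
  atom 13: C, bond orders sum to 2 (valence 4) → 2 H
  atom 14: C, bond orders sum to 1 (valence 4) → 3 H
Totals → C:10, H:11, N:1, O:3.
In Hill order: C10H11NO3.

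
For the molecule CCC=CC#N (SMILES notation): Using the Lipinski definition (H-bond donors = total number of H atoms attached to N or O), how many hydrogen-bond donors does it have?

0

Donors: find every N or O and count the H atoms it carries.
  atom 6 (N): bond orders sum to 3 → 0 H
Lipinski HBD = 0.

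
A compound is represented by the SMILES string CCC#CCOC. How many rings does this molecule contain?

In SMILES, each pair of matching ring-closure digits denotes one ring-closing bond; the number of such bonds equals the number of independent rings.
Ring-closure bonds here: 0.

0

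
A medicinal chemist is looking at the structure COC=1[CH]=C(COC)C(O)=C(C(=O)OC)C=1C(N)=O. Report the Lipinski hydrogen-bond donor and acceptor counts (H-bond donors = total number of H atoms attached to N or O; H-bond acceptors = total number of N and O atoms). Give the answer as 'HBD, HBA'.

3, 7

Donors: find every N or O and count the H atoms it carries.
  atom 2 (O): bond orders sum to 2 → 0 H
  atom 7 (O): bond orders sum to 2 → 0 H
  atom 10 (O): bond orders sum to 1 → 1 H
  atom 13 (O): bond orders sum to 2 → 0 H
  atom 14 (O): bond orders sum to 2 → 0 H
  atom 18 (N): bond orders sum to 1 → 2 H
  atom 19 (O): bond orders sum to 2 → 0 H
Lipinski HBD = 3.
Acceptors: N atoms = 1, O atoms = 6 → HBA = 7.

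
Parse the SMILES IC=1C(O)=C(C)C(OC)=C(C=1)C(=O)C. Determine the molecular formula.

C10H11IO3

Walk through each heavy atom and fill implicit hydrogens from standard valence (C 4, N 3, O 2, S 2, halogen 1):
  atom 1: I (halogen, monovalent) → 0 H
  atom 2: C, bond orders sum to 4 (valence 4) → 0 H
  atom 3: C, bond orders sum to 4 (valence 4) → 0 H
  atom 4: O, bond orders sum to 1 (valence 2) → 1 H
  atom 5: C, bond orders sum to 4 (valence 4) → 0 H
  atom 6: C, bond orders sum to 1 (valence 4) → 3 H
  atom 7: C, bond orders sum to 4 (valence 4) → 0 H
  atom 8: O, bond orders sum to 2 (valence 2) → 0 H
  atom 9: C, bond orders sum to 1 (valence 4) → 3 H
  atom 10: C, bond orders sum to 4 (valence 4) → 0 H
  atom 11: C, bond orders sum to 3 (valence 4) → 1 H
  atom 12: C, bond orders sum to 4 (valence 4) → 0 H
  atom 13: O, bond orders sum to 2 (valence 2) → 0 H
  atom 14: C, bond orders sum to 1 (valence 4) → 3 H
Totals → C:10, H:11, I:1, O:3.
In Hill order: C10H11IO3.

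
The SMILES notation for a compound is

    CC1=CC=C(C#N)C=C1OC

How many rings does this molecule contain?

1

In SMILES, each pair of matching ring-closure digits denotes one ring-closing bond; the number of such bonds equals the number of independent rings.
Ring-closure bonds here: 1.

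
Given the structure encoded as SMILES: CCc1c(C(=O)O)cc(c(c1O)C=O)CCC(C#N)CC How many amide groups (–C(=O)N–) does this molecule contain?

Scan the SMILES for the amide motif — none present.
Groups that are present: 1 aldehyde, 1 carboxylic acid, 1 hydroxyl, 1 nitrile.

0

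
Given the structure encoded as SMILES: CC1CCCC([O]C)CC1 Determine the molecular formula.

C9H18O

Walk through each heavy atom and fill implicit hydrogens from standard valence (C 4, N 3, O 2, S 2, halogen 1):
  atom 1: C, bond orders sum to 1 (valence 4) → 3 H
  atom 2: C, bond orders sum to 3 (valence 4) → 1 H
  atom 3: C, bond orders sum to 2 (valence 4) → 2 H
  atom 4: C, bond orders sum to 2 (valence 4) → 2 H
  atom 5: C, bond orders sum to 2 (valence 4) → 2 H
  atom 6: C, bond orders sum to 3 (valence 4) → 1 H
  atom 7: O with explicit H count 0
  atom 8: C, bond orders sum to 1 (valence 4) → 3 H
  atom 9: C, bond orders sum to 2 (valence 4) → 2 H
  atom 10: C, bond orders sum to 2 (valence 4) → 2 H
Totals → C:9, H:18, O:1.
In Hill order: C9H18O.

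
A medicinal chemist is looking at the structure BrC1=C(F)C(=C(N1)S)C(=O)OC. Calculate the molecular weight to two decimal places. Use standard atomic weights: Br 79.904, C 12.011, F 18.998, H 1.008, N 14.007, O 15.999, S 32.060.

First, the molecular formula is C6H5BrFNO2S (counting implicit H from valence).
  Br: 1 × 79.904 = 79.904
  C: 6 × 12.011 = 72.066
  F: 1 × 18.998 = 18.998
  H: 5 × 1.008 = 5.040
  N: 1 × 14.007 = 14.007
  O: 2 × 15.999 = 31.998
  S: 1 × 32.060 = 32.060
Sum: 1×79.904 + 6×12.011 + 1×18.998 + 5×1.008 + 1×14.007 + 2×15.999 + 1×32.060 = 254.073 → 254.07 g/mol.

254.07 g/mol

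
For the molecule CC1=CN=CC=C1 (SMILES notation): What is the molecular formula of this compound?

C6H7N

Walk through each heavy atom and fill implicit hydrogens from standard valence (C 4, N 3, O 2, S 2, halogen 1):
  atom 1: C, bond orders sum to 1 (valence 4) → 3 H
  atom 2: C, bond orders sum to 4 (valence 4) → 0 H
  atom 3: C, bond orders sum to 3 (valence 4) → 1 H
  atom 4: N, bond orders sum to 3 (valence 3) → 0 H
  atom 5: C, bond orders sum to 3 (valence 4) → 1 H
  atom 6: C, bond orders sum to 3 (valence 4) → 1 H
  atom 7: C, bond orders sum to 3 (valence 4) → 1 H
Totals → C:6, H:7, N:1.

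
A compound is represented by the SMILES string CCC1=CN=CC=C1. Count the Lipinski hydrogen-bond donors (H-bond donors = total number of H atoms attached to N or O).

0

Donors: find every N or O and count the H atoms it carries.
  atom 5 (N): bond orders sum to 3 → 0 H
Lipinski HBD = 0.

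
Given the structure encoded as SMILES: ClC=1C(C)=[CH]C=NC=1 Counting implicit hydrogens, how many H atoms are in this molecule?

6

Walk through each heavy atom and fill implicit hydrogens from standard valence (C 4, N 3, O 2, S 2, halogen 1):
  atom 1: Cl (halogen, monovalent) → 0 H
  atom 2: C, bond orders sum to 4 (valence 4) → 0 H
  atom 3: C, bond orders sum to 4 (valence 4) → 0 H
  atom 4: C, bond orders sum to 1 (valence 4) → 3 H
  atom 5: C with explicit H count 1
  atom 6: C, bond orders sum to 3 (valence 4) → 1 H
  atom 7: N, bond orders sum to 3 (valence 3) → 0 H
  atom 8: C, bond orders sum to 3 (valence 4) → 1 H
Total hydrogens: 6.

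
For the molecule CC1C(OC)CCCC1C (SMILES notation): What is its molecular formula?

Walk through each heavy atom and fill implicit hydrogens from standard valence (C 4, N 3, O 2, S 2, halogen 1):
  atom 1: C, bond orders sum to 1 (valence 4) → 3 H
  atom 2: C, bond orders sum to 3 (valence 4) → 1 H
  atom 3: C, bond orders sum to 3 (valence 4) → 1 H
  atom 4: O, bond orders sum to 2 (valence 2) → 0 H
  atom 5: C, bond orders sum to 1 (valence 4) → 3 H
  atom 6: C, bond orders sum to 2 (valence 4) → 2 H
  atom 7: C, bond orders sum to 2 (valence 4) → 2 H
  atom 8: C, bond orders sum to 2 (valence 4) → 2 H
  atom 9: C, bond orders sum to 3 (valence 4) → 1 H
  atom 10: C, bond orders sum to 1 (valence 4) → 3 H
Totals → C:9, H:18, O:1.
In Hill order: C9H18O.

C9H18O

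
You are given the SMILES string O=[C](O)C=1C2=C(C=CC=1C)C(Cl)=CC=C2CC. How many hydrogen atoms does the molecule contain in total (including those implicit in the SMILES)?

13

Walk through each heavy atom and fill implicit hydrogens from standard valence (C 4, N 3, O 2, S 2, halogen 1):
  atom 1: O, bond orders sum to 2 (valence 2) → 0 H
  atom 2: C with explicit H count 0
  atom 3: O, bond orders sum to 1 (valence 2) → 1 H
  atom 4: C, bond orders sum to 4 (valence 4) → 0 H
  atom 5: C, bond orders sum to 4 (valence 4) → 0 H
  atom 6: C, bond orders sum to 4 (valence 4) → 0 H
  atom 7: C, bond orders sum to 3 (valence 4) → 1 H
  atom 8: C, bond orders sum to 3 (valence 4) → 1 H
  atom 9: C, bond orders sum to 4 (valence 4) → 0 H
  atom 10: C, bond orders sum to 1 (valence 4) → 3 H
  atom 11: C, bond orders sum to 4 (valence 4) → 0 H
  atom 12: Cl (halogen, monovalent) → 0 H
  atom 13: C, bond orders sum to 3 (valence 4) → 1 H
  atom 14: C, bond orders sum to 3 (valence 4) → 1 H
  atom 15: C, bond orders sum to 4 (valence 4) → 0 H
  atom 16: C, bond orders sum to 2 (valence 4) → 2 H
  atom 17: C, bond orders sum to 1 (valence 4) → 3 H
Total hydrogens: 13.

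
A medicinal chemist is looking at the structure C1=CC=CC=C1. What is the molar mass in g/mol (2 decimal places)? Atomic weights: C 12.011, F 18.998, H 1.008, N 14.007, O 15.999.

First, the molecular formula is C6H6 (counting implicit H from valence).
  C: 6 × 12.011 = 72.066
  H: 6 × 1.008 = 6.048
Sum: 6×12.011 + 6×1.008 = 78.114 → 78.11 g/mol.

78.11 g/mol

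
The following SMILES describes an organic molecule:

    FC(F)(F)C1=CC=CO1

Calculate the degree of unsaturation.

3

Degree of unsaturation = (number of rings) + (number of π bonds).
Ring closures in the SMILES: 1.
π bonds: 2 double bonds (each 1 DoU) → 2 DoU from unsaturation.
Total DoU = 1 + 2 = 3.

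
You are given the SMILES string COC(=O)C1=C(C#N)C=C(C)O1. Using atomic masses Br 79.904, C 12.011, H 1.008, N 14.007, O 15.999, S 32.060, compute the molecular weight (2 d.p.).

First, the molecular formula is C8H7NO3 (counting implicit H from valence).
  C: 8 × 12.011 = 96.088
  H: 7 × 1.008 = 7.056
  N: 1 × 14.007 = 14.007
  O: 3 × 15.999 = 47.997
Sum: 8×12.011 + 7×1.008 + 1×14.007 + 3×15.999 = 165.148 → 165.15 g/mol.

165.15 g/mol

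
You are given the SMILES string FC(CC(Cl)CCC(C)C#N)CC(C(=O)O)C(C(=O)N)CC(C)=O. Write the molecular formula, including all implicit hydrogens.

C16H24ClFN2O4

Walk through each heavy atom and fill implicit hydrogens from standard valence (C 4, N 3, O 2, S 2, halogen 1):
  atom 1: F (halogen, monovalent) → 0 H
  atom 2: C, bond orders sum to 3 (valence 4) → 1 H
  atom 3: C, bond orders sum to 2 (valence 4) → 2 H
  atom 4: C, bond orders sum to 3 (valence 4) → 1 H
  atom 5: Cl (halogen, monovalent) → 0 H
  atom 6: C, bond orders sum to 2 (valence 4) → 2 H
  atom 7: C, bond orders sum to 2 (valence 4) → 2 H
  atom 8: C, bond orders sum to 3 (valence 4) → 1 H
  atom 9: C, bond orders sum to 1 (valence 4) → 3 H
  atom 10: C, bond orders sum to 4 (valence 4) → 0 H
  atom 11: N, bond orders sum to 3 (valence 3) → 0 H
  atom 12: C, bond orders sum to 2 (valence 4) → 2 H
  atom 13: C, bond orders sum to 3 (valence 4) → 1 H
  atom 14: C, bond orders sum to 4 (valence 4) → 0 H
  atom 15: O, bond orders sum to 2 (valence 2) → 0 H
  atom 16: O, bond orders sum to 1 (valence 2) → 1 H
  atom 17: C, bond orders sum to 3 (valence 4) → 1 H
  atom 18: C, bond orders sum to 4 (valence 4) → 0 H
  atom 19: O, bond orders sum to 2 (valence 2) → 0 H
  atom 20: N, bond orders sum to 1 (valence 3) → 2 H
  atom 21: C, bond orders sum to 2 (valence 4) → 2 H
  atom 22: C, bond orders sum to 4 (valence 4) → 0 H
  atom 23: C, bond orders sum to 1 (valence 4) → 3 H
  atom 24: O, bond orders sum to 2 (valence 2) → 0 H
Totals → C:16, H:24, Cl:1, F:1, N:2, O:4.
In Hill order: C16H24ClFN2O4.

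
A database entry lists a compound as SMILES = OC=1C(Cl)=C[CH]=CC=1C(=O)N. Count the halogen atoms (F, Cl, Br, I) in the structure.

Halogen atoms appear at heavy-atom position 4 (1×Cl).
Other groups present: 1 amide, 1 hydroxyl.
Halogen count: 1.

1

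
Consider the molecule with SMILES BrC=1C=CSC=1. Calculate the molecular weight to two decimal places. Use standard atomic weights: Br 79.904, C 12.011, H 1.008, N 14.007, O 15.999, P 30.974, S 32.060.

First, the molecular formula is C4H3BrS (counting implicit H from valence).
  Br: 1 × 79.904 = 79.904
  C: 4 × 12.011 = 48.044
  H: 3 × 1.008 = 3.024
  S: 1 × 32.060 = 32.060
Sum: 1×79.904 + 4×12.011 + 3×1.008 + 1×32.060 = 163.032 → 163.03 g/mol.

163.03 g/mol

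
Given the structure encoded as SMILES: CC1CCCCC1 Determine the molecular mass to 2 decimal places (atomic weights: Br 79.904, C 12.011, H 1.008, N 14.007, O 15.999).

98.19 g/mol

First, the molecular formula is C7H14 (counting implicit H from valence).
  C: 7 × 12.011 = 84.077
  H: 14 × 1.008 = 14.112
Sum: 7×12.011 + 14×1.008 = 98.189 → 98.19 g/mol.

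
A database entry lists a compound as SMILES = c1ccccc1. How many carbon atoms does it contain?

Count every carbon token in the SMILES (each C, including those in ring-closure positions and inside branches).
Carbon count: 6.

6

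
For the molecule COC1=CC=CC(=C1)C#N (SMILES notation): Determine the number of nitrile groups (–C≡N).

1

The nitrile motif appears at heavy-atom position 9 in the SMILES.
Other groups present: 1 ether.
Nitrile count: 1.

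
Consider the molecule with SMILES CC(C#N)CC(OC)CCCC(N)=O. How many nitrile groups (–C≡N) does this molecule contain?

1

The nitrile motif appears at heavy-atom position 3 in the SMILES.
Other groups present: 1 amide, 1 ether.
Nitrile count: 1.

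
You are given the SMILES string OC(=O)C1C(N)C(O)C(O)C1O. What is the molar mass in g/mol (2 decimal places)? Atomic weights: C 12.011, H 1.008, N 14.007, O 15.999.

First, the molecular formula is C6H11NO5 (counting implicit H from valence).
  C: 6 × 12.011 = 72.066
  H: 11 × 1.008 = 11.088
  N: 1 × 14.007 = 14.007
  O: 5 × 15.999 = 79.995
Sum: 6×12.011 + 11×1.008 + 1×14.007 + 5×15.999 = 177.156 → 177.16 g/mol.

177.16 g/mol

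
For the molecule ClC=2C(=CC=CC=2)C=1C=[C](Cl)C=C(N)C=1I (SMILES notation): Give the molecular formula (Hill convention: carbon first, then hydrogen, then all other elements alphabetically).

Walk through each heavy atom and fill implicit hydrogens from standard valence (C 4, N 3, O 2, S 2, halogen 1):
  atom 1: Cl (halogen, monovalent) → 0 H
  atom 2: C, bond orders sum to 4 (valence 4) → 0 H
  atom 3: C, bond orders sum to 4 (valence 4) → 0 H
  atom 4: C, bond orders sum to 3 (valence 4) → 1 H
  atom 5: C, bond orders sum to 3 (valence 4) → 1 H
  atom 6: C, bond orders sum to 3 (valence 4) → 1 H
  atom 7: C, bond orders sum to 3 (valence 4) → 1 H
  atom 8: C, bond orders sum to 4 (valence 4) → 0 H
  atom 9: C, bond orders sum to 3 (valence 4) → 1 H
  atom 10: C with explicit H count 0
  atom 11: Cl (halogen, monovalent) → 0 H
  atom 12: C, bond orders sum to 3 (valence 4) → 1 H
  atom 13: C, bond orders sum to 4 (valence 4) → 0 H
  atom 14: N, bond orders sum to 1 (valence 3) → 2 H
  atom 15: C, bond orders sum to 4 (valence 4) → 0 H
  atom 16: I (halogen, monovalent) → 0 H
Totals → C:12, H:8, Cl:2, I:1, N:1.
In Hill order: C12H8Cl2IN.

C12H8Cl2IN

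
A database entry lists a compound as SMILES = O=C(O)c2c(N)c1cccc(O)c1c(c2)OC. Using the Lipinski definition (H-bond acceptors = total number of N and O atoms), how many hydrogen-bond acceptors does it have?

N atoms: 1; O atoms: 4.
Lipinski HBA = 1 + 4 = 5.

5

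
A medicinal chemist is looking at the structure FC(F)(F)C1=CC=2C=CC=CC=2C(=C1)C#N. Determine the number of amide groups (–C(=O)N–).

Scan the SMILES for the amide motif — none present.
Groups that are present: 1 nitrile.

0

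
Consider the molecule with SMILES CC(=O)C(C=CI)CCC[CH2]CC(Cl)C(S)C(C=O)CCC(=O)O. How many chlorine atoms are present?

Scan the SMILES for Cl atoms (remember two-letter symbols like Cl and Br are single atoms).
Chlorine count: 1.

1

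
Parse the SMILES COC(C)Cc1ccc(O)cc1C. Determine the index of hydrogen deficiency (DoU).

4

Molecular formula: C11H16O2.
DoU = (2C + 2 + N − H − X) / 2, where X is the halogen count and O/S are ignored.
    = (2·11 + 2 + 0 − 16 − 0) / 2 = 8 / 2 = 4.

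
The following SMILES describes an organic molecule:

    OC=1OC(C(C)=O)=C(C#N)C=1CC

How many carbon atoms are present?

Count every carbon token in the SMILES (each C, including those in ring-closure positions and inside branches).
Carbon count: 9.

9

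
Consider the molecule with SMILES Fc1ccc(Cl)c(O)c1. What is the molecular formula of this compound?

C6H4ClFO

Walk through each heavy atom and fill implicit hydrogens from standard valence (C 4, N 3, O 2, S 2, halogen 1); for lowercase aromatic atoms, an aromatic c carries 1 H when it has two neighbours and 0 H with three, and aromatic n carries 0 H:
  atom 1: F (halogen, monovalent) → 0 H
  atom 2: aromatic c, 3 neighbours → 0 H
  atom 3: aromatic c, 2 neighbours → 1 H
  atom 4: aromatic c, 2 neighbours → 1 H
  atom 5: aromatic c, 3 neighbours → 0 H
  atom 6: Cl (halogen, monovalent) → 0 H
  atom 7: aromatic c, 3 neighbours → 0 H
  atom 8: O, bond orders sum to 1 (valence 2) → 1 H
  atom 9: aromatic c, 2 neighbours → 1 H
Totals → C:6, H:4, Cl:1, F:1, O:1.
In Hill order: C6H4ClFO.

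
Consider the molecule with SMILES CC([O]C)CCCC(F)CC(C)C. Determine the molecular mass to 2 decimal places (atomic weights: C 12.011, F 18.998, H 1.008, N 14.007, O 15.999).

First, the molecular formula is C11H23FO (counting implicit H from valence).
  C: 11 × 12.011 = 132.121
  F: 1 × 18.998 = 18.998
  H: 23 × 1.008 = 23.184
  O: 1 × 15.999 = 15.999
Sum: 11×12.011 + 1×18.998 + 23×1.008 + 1×15.999 = 190.302 → 190.30 g/mol.

190.30 g/mol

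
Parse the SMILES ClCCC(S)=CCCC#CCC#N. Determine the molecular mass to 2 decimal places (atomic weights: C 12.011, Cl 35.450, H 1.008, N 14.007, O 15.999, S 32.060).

First, the molecular formula is C10H12ClNS (counting implicit H from valence).
  C: 10 × 12.011 = 120.110
  Cl: 1 × 35.450 = 35.450
  H: 12 × 1.008 = 12.096
  N: 1 × 14.007 = 14.007
  S: 1 × 32.060 = 32.060
Sum: 10×12.011 + 1×35.450 + 12×1.008 + 1×14.007 + 1×32.060 = 213.723 → 213.72 g/mol.

213.72 g/mol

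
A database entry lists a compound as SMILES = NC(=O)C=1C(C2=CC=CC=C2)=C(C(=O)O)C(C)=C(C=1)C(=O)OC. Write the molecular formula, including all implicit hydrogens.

Walk through each heavy atom and fill implicit hydrogens from standard valence (C 4, N 3, O 2, S 2, halogen 1):
  atom 1: N, bond orders sum to 1 (valence 3) → 2 H
  atom 2: C, bond orders sum to 4 (valence 4) → 0 H
  atom 3: O, bond orders sum to 2 (valence 2) → 0 H
  atom 4: C, bond orders sum to 4 (valence 4) → 0 H
  atom 5: C, bond orders sum to 4 (valence 4) → 0 H
  atom 6: C, bond orders sum to 4 (valence 4) → 0 H
  atom 7: C, bond orders sum to 3 (valence 4) → 1 H
  atom 8: C, bond orders sum to 3 (valence 4) → 1 H
  atom 9: C, bond orders sum to 3 (valence 4) → 1 H
  atom 10: C, bond orders sum to 3 (valence 4) → 1 H
  atom 11: C, bond orders sum to 3 (valence 4) → 1 H
  atom 12: C, bond orders sum to 4 (valence 4) → 0 H
  atom 13: C, bond orders sum to 4 (valence 4) → 0 H
  atom 14: O, bond orders sum to 2 (valence 2) → 0 H
  atom 15: O, bond orders sum to 1 (valence 2) → 1 H
  atom 16: C, bond orders sum to 4 (valence 4) → 0 H
  atom 17: C, bond orders sum to 1 (valence 4) → 3 H
  atom 18: C, bond orders sum to 4 (valence 4) → 0 H
  atom 19: C, bond orders sum to 3 (valence 4) → 1 H
  atom 20: C, bond orders sum to 4 (valence 4) → 0 H
  atom 21: O, bond orders sum to 2 (valence 2) → 0 H
  atom 22: O, bond orders sum to 2 (valence 2) → 0 H
  atom 23: C, bond orders sum to 1 (valence 4) → 3 H
Totals → C:17, H:15, N:1, O:5.
In Hill order: C17H15NO5.

C17H15NO5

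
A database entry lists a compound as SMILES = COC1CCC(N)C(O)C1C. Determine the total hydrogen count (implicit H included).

17

Walk through each heavy atom and fill implicit hydrogens from standard valence (C 4, N 3, O 2, S 2, halogen 1):
  atom 1: C, bond orders sum to 1 (valence 4) → 3 H
  atom 2: O, bond orders sum to 2 (valence 2) → 0 H
  atom 3: C, bond orders sum to 3 (valence 4) → 1 H
  atom 4: C, bond orders sum to 2 (valence 4) → 2 H
  atom 5: C, bond orders sum to 2 (valence 4) → 2 H
  atom 6: C, bond orders sum to 3 (valence 4) → 1 H
  atom 7: N, bond orders sum to 1 (valence 3) → 2 H
  atom 8: C, bond orders sum to 3 (valence 4) → 1 H
  atom 9: O, bond orders sum to 1 (valence 2) → 1 H
  atom 10: C, bond orders sum to 3 (valence 4) → 1 H
  atom 11: C, bond orders sum to 1 (valence 4) → 3 H
Total hydrogens: 17.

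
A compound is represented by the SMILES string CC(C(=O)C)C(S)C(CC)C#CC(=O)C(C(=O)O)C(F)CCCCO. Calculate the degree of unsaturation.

5

Degree of unsaturation = (number of rings) + (number of π bonds).
Ring closures in the SMILES: 0.
π bonds: 3 double bonds (each 1 DoU), 1 triple bond (each 2 DoU) → 5 DoU from unsaturation.
Total DoU = 0 + 5 = 5.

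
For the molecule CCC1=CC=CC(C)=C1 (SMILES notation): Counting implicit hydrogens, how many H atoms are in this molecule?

Walk through each heavy atom and fill implicit hydrogens from standard valence (C 4, N 3, O 2, S 2, halogen 1):
  atom 1: C, bond orders sum to 1 (valence 4) → 3 H
  atom 2: C, bond orders sum to 2 (valence 4) → 2 H
  atom 3: C, bond orders sum to 4 (valence 4) → 0 H
  atom 4: C, bond orders sum to 3 (valence 4) → 1 H
  atom 5: C, bond orders sum to 3 (valence 4) → 1 H
  atom 6: C, bond orders sum to 3 (valence 4) → 1 H
  atom 7: C, bond orders sum to 4 (valence 4) → 0 H
  atom 8: C, bond orders sum to 1 (valence 4) → 3 H
  atom 9: C, bond orders sum to 3 (valence 4) → 1 H
Total hydrogens: 12.

12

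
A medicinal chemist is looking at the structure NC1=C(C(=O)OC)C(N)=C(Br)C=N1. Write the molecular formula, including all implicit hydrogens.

Walk through each heavy atom and fill implicit hydrogens from standard valence (C 4, N 3, O 2, S 2, halogen 1):
  atom 1: N, bond orders sum to 1 (valence 3) → 2 H
  atom 2: C, bond orders sum to 4 (valence 4) → 0 H
  atom 3: C, bond orders sum to 4 (valence 4) → 0 H
  atom 4: C, bond orders sum to 4 (valence 4) → 0 H
  atom 5: O, bond orders sum to 2 (valence 2) → 0 H
  atom 6: O, bond orders sum to 2 (valence 2) → 0 H
  atom 7: C, bond orders sum to 1 (valence 4) → 3 H
  atom 8: C, bond orders sum to 4 (valence 4) → 0 H
  atom 9: N, bond orders sum to 1 (valence 3) → 2 H
  atom 10: C, bond orders sum to 4 (valence 4) → 0 H
  atom 11: Br (halogen, monovalent) → 0 H
  atom 12: C, bond orders sum to 3 (valence 4) → 1 H
  atom 13: N, bond orders sum to 3 (valence 3) → 0 H
Totals → C:7, H:8, Br:1, N:3, O:2.

C7H8BrN3O2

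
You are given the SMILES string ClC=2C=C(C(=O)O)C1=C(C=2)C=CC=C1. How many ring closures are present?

2

In SMILES, each pair of matching ring-closure digits denotes one ring-closing bond; the number of such bonds equals the number of independent rings.
Ring-closure bonds here: 2.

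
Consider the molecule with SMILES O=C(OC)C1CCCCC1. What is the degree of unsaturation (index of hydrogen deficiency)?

Molecular formula: C8H14O2.
DoU = (2C + 2 + N − H − X) / 2, where X is the halogen count and O/S are ignored.
    = (2·8 + 2 + 0 − 14 − 0) / 2 = 4 / 2 = 2.

2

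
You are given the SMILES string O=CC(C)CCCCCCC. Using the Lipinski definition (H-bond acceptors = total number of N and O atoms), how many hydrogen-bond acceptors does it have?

1

N atoms: 0; O atoms: 1.
Lipinski HBA = 0 + 1 = 1.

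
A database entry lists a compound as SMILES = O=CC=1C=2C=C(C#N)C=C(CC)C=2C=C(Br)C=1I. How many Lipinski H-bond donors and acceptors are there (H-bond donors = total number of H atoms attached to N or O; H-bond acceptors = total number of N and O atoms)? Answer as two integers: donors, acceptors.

0, 2

Donors: find every N or O and count the H atoms it carries.
  atom 1 (O): bond orders sum to 2 → 0 H
  atom 8 (N): bond orders sum to 3 → 0 H
Lipinski HBD = 0.
Acceptors: N atoms = 1, O atoms = 1 → HBA = 2.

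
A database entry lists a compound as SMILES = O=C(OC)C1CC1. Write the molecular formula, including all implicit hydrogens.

C5H8O2

Walk through each heavy atom and fill implicit hydrogens from standard valence (C 4, N 3, O 2, S 2, halogen 1):
  atom 1: O, bond orders sum to 2 (valence 2) → 0 H
  atom 2: C, bond orders sum to 4 (valence 4) → 0 H
  atom 3: O, bond orders sum to 2 (valence 2) → 0 H
  atom 4: C, bond orders sum to 1 (valence 4) → 3 H
  atom 5: C, bond orders sum to 3 (valence 4) → 1 H
  atom 6: C, bond orders sum to 2 (valence 4) → 2 H
  atom 7: C, bond orders sum to 2 (valence 4) → 2 H
Totals → C:5, H:8, O:2.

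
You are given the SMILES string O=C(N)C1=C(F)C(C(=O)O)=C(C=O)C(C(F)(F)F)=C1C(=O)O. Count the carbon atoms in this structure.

Count every carbon token in the SMILES (each C, including those in ring-closure positions and inside branches).
Carbon count: 11.

11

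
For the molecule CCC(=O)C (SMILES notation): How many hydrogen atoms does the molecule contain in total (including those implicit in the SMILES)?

Walk through each heavy atom and fill implicit hydrogens from standard valence (C 4, N 3, O 2, S 2, halogen 1):
  atom 1: C, bond orders sum to 1 (valence 4) → 3 H
  atom 2: C, bond orders sum to 2 (valence 4) → 2 H
  atom 3: C, bond orders sum to 4 (valence 4) → 0 H
  atom 4: O, bond orders sum to 2 (valence 2) → 0 H
  atom 5: C, bond orders sum to 1 (valence 4) → 3 H
Total hydrogens: 8.

8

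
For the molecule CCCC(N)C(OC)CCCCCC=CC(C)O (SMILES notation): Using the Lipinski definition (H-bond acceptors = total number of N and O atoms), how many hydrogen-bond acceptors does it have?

3

N atoms: 1; O atoms: 2.
Lipinski HBA = 1 + 2 = 3.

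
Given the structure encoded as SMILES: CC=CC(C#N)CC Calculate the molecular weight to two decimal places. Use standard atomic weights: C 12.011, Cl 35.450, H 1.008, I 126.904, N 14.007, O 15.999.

First, the molecular formula is C7H11N (counting implicit H from valence).
  C: 7 × 12.011 = 84.077
  H: 11 × 1.008 = 11.088
  N: 1 × 14.007 = 14.007
Sum: 7×12.011 + 11×1.008 + 1×14.007 = 109.172 → 109.17 g/mol.

109.17 g/mol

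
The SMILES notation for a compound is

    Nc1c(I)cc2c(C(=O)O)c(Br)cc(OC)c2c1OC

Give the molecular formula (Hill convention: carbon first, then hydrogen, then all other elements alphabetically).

Walk through each heavy atom and fill implicit hydrogens from standard valence (C 4, N 3, O 2, S 2, halogen 1); for lowercase aromatic atoms, an aromatic c carries 1 H when it has two neighbours and 0 H with three, and aromatic n carries 0 H:
  atom 1: N, bond orders sum to 1 (valence 3) → 2 H
  atom 2: aromatic c, 3 neighbours → 0 H
  atom 3: aromatic c, 3 neighbours → 0 H
  atom 4: I (halogen, monovalent) → 0 H
  atom 5: aromatic c, 2 neighbours → 1 H
  atom 6: aromatic c, 3 neighbours → 0 H
  atom 7: aromatic c, 3 neighbours → 0 H
  atom 8: C, bond orders sum to 4 (valence 4) → 0 H
  atom 9: O, bond orders sum to 2 (valence 2) → 0 H
  atom 10: O, bond orders sum to 1 (valence 2) → 1 H
  atom 11: aromatic c, 3 neighbours → 0 H
  atom 12: Br (halogen, monovalent) → 0 H
  atom 13: aromatic c, 2 neighbours → 1 H
  atom 14: aromatic c, 3 neighbours → 0 H
  atom 15: O, bond orders sum to 2 (valence 2) → 0 H
  atom 16: C, bond orders sum to 1 (valence 4) → 3 H
  atom 17: aromatic c, 3 neighbours → 0 H
  atom 18: aromatic c, 3 neighbours → 0 H
  atom 19: O, bond orders sum to 2 (valence 2) → 0 H
  atom 20: C, bond orders sum to 1 (valence 4) → 3 H
Totals → C:13, H:11, Br:1, I:1, N:1, O:4.

C13H11BrINO4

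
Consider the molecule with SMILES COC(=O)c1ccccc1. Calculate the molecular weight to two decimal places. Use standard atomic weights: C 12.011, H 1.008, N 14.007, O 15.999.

First, the molecular formula is C8H8O2 (counting implicit H from valence).
  C: 8 × 12.011 = 96.088
  H: 8 × 1.008 = 8.064
  O: 2 × 15.999 = 31.998
Sum: 8×12.011 + 8×1.008 + 2×15.999 = 136.150 → 136.15 g/mol.

136.15 g/mol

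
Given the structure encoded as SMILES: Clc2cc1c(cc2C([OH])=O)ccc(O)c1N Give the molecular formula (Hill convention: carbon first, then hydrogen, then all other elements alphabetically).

Walk through each heavy atom and fill implicit hydrogens from standard valence (C 4, N 3, O 2, S 2, halogen 1); for lowercase aromatic atoms, an aromatic c carries 1 H when it has two neighbours and 0 H with three, and aromatic n carries 0 H:
  atom 1: Cl (halogen, monovalent) → 0 H
  atom 2: aromatic c, 3 neighbours → 0 H
  atom 3: aromatic c, 2 neighbours → 1 H
  atom 4: aromatic c, 3 neighbours → 0 H
  atom 5: aromatic c, 3 neighbours → 0 H
  atom 6: aromatic c, 2 neighbours → 1 H
  atom 7: aromatic c, 3 neighbours → 0 H
  atom 8: C, bond orders sum to 4 (valence 4) → 0 H
  atom 9: O with explicit H count 1
  atom 10: O, bond orders sum to 2 (valence 2) → 0 H
  atom 11: aromatic c, 2 neighbours → 1 H
  atom 12: aromatic c, 2 neighbours → 1 H
  atom 13: aromatic c, 3 neighbours → 0 H
  atom 14: O, bond orders sum to 1 (valence 2) → 1 H
  atom 15: aromatic c, 3 neighbours → 0 H
  atom 16: N, bond orders sum to 1 (valence 3) → 2 H
Totals → C:11, H:8, Cl:1, N:1, O:3.
In Hill order: C11H8ClNO3.

C11H8ClNO3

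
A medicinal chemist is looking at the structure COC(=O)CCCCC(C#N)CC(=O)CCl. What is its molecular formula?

Walk through each heavy atom and fill implicit hydrogens from standard valence (C 4, N 3, O 2, S 2, halogen 1):
  atom 1: C, bond orders sum to 1 (valence 4) → 3 H
  atom 2: O, bond orders sum to 2 (valence 2) → 0 H
  atom 3: C, bond orders sum to 4 (valence 4) → 0 H
  atom 4: O, bond orders sum to 2 (valence 2) → 0 H
  atom 5: C, bond orders sum to 2 (valence 4) → 2 H
  atom 6: C, bond orders sum to 2 (valence 4) → 2 H
  atom 7: C, bond orders sum to 2 (valence 4) → 2 H
  atom 8: C, bond orders sum to 2 (valence 4) → 2 H
  atom 9: C, bond orders sum to 3 (valence 4) → 1 H
  atom 10: C, bond orders sum to 4 (valence 4) → 0 H
  atom 11: N, bond orders sum to 3 (valence 3) → 0 H
  atom 12: C, bond orders sum to 2 (valence 4) → 2 H
  atom 13: C, bond orders sum to 4 (valence 4) → 0 H
  atom 14: O, bond orders sum to 2 (valence 2) → 0 H
  atom 15: C, bond orders sum to 2 (valence 4) → 2 H
  atom 16: Cl (halogen, monovalent) → 0 H
Totals → C:11, H:16, Cl:1, N:1, O:3.

C11H16ClNO3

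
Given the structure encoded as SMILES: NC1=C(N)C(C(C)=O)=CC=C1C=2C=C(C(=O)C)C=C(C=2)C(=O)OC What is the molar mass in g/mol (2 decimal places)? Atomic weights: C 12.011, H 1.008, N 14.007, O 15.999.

326.35 g/mol

First, the molecular formula is C18H18N2O4 (counting implicit H from valence).
  C: 18 × 12.011 = 216.198
  H: 18 × 1.008 = 18.144
  N: 2 × 14.007 = 28.014
  O: 4 × 15.999 = 63.996
Sum: 18×12.011 + 18×1.008 + 2×14.007 + 4×15.999 = 326.352 → 326.35 g/mol.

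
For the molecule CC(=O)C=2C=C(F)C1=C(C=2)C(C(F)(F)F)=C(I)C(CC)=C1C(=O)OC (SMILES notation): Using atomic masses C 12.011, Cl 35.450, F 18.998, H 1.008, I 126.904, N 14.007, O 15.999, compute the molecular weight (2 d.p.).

468.18 g/mol

First, the molecular formula is C17H13F4IO3 (counting implicit H from valence).
  C: 17 × 12.011 = 204.187
  F: 4 × 18.998 = 75.992
  H: 13 × 1.008 = 13.104
  I: 1 × 126.904 = 126.904
  O: 3 × 15.999 = 47.997
Sum: 17×12.011 + 4×18.998 + 13×1.008 + 1×126.904 + 3×15.999 = 468.184 → 468.18 g/mol.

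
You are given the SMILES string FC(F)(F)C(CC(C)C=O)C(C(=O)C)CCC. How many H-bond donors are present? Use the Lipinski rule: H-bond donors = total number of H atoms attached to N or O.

0

Donors: find every N or O and count the H atoms it carries.
  atom 10 (O): bond orders sum to 2 → 0 H
  atom 13 (O): bond orders sum to 2 → 0 H
Lipinski HBD = 0.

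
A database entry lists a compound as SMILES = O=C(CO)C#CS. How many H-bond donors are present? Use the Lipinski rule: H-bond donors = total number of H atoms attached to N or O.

Donors: find every N or O and count the H atoms it carries.
  atom 1 (O): bond orders sum to 2 → 0 H
  atom 4 (O): bond orders sum to 1 → 1 H
Lipinski HBD = 1.

1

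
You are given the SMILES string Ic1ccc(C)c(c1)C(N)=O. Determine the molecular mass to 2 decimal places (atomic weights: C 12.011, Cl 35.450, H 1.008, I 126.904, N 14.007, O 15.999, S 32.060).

261.06 g/mol

First, the molecular formula is C8H8INO (counting implicit H from valence).
  C: 8 × 12.011 = 96.088
  H: 8 × 1.008 = 8.064
  I: 1 × 126.904 = 126.904
  N: 1 × 14.007 = 14.007
  O: 1 × 15.999 = 15.999
Sum: 8×12.011 + 8×1.008 + 1×126.904 + 1×14.007 + 1×15.999 = 261.062 → 261.06 g/mol.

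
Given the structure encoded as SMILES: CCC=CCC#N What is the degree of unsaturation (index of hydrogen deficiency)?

Degree of unsaturation = (number of rings) + (number of π bonds).
Ring closures in the SMILES: 0.
π bonds: 1 double bond (each 1 DoU), 1 triple bond (each 2 DoU) → 3 DoU from unsaturation.
Total DoU = 0 + 3 = 3.

3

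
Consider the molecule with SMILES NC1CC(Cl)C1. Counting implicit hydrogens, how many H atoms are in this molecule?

8

Walk through each heavy atom and fill implicit hydrogens from standard valence (C 4, N 3, O 2, S 2, halogen 1):
  atom 1: N, bond orders sum to 1 (valence 3) → 2 H
  atom 2: C, bond orders sum to 3 (valence 4) → 1 H
  atom 3: C, bond orders sum to 2 (valence 4) → 2 H
  atom 4: C, bond orders sum to 3 (valence 4) → 1 H
  atom 5: Cl (halogen, monovalent) → 0 H
  atom 6: C, bond orders sum to 2 (valence 4) → 2 H
Total hydrogens: 8.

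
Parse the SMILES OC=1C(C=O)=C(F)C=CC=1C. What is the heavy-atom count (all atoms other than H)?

Every atom symbol written in the SMILES (organic subset) is one heavy atom; implicit H are not written.
Heavy atoms by element → C:8, F:1, O:2.
Total: 11.

11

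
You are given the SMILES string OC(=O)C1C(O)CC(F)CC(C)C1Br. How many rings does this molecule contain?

1

In SMILES, each pair of matching ring-closure digits denotes one ring-closing bond; the number of such bonds equals the number of independent rings.
Ring-closure bonds here: 1.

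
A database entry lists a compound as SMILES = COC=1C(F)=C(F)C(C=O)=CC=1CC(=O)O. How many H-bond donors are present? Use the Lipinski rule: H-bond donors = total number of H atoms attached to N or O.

Donors: find every N or O and count the H atoms it carries.
  atom 2 (O): bond orders sum to 2 → 0 H
  atom 10 (O): bond orders sum to 2 → 0 H
  atom 15 (O): bond orders sum to 2 → 0 H
  atom 16 (O): bond orders sum to 1 → 1 H
Lipinski HBD = 1.

1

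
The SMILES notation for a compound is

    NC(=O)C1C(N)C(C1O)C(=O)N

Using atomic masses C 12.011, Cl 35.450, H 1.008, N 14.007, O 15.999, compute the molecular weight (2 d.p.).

First, the molecular formula is C6H11N3O3 (counting implicit H from valence).
  C: 6 × 12.011 = 72.066
  H: 11 × 1.008 = 11.088
  N: 3 × 14.007 = 42.021
  O: 3 × 15.999 = 47.997
Sum: 6×12.011 + 11×1.008 + 3×14.007 + 3×15.999 = 173.172 → 173.17 g/mol.

173.17 g/mol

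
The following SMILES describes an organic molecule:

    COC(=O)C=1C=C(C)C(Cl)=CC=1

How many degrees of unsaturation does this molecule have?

5

Degree of unsaturation = (number of rings) + (number of π bonds).
Ring closures in the SMILES: 1.
π bonds: 4 double bonds (each 1 DoU) → 4 DoU from unsaturation.
Total DoU = 1 + 4 = 5.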